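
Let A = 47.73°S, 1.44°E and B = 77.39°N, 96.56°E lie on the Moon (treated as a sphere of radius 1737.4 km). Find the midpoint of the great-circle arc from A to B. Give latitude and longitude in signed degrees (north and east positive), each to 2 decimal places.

18.92°, 19.85°

The central angle between A and B is δ = 2.3968 rad.
With f = 0.5, the slerp weights are sin((1−f)δ)/sin δ = 1.3742 and sin(fδ)/sin δ = 1.3742.
Weighted sum of the unit vectors: (1.3742)·(0.6724,0.0169,-0.7400) + (1.3742)·(-0.0249,0.2169,0.9759) = (0.8898, 0.3213, 0.3242).
Converting back: φ = atan2(z, √(x²+y²)) = 18.92°, λ = atan2(y, x) = 19.85°.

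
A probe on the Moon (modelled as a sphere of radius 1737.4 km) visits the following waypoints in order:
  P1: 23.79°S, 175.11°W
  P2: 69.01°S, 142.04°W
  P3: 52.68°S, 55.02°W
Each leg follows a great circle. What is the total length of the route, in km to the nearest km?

2743 km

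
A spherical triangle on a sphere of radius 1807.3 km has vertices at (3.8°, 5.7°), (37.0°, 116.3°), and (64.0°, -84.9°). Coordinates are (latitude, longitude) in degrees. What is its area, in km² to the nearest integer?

4842756 km²

Side lengths (central angles): a = 1.3546, b = 1.5158, c = 1.8137 rad; semiperimeter s = 2.3420.
By l'Huilier's theorem, tan(E/4) = √[tan(s/2) tan((s−a)/2) tan((s−b)/2) tan((s−c)/2)], giving spherical excess E = 1.4826 rad.
Area = E·R² = 1.4826 × (1807.3)² ≈ 4842756 km².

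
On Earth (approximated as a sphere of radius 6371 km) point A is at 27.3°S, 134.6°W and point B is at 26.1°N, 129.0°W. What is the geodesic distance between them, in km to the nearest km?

5968 km

Let φ₁ = -0.4765 rad, φ₂ = 0.4555 rad, and Δλ = 0.0977 rad.
cos c = sin φ₁ sin φ₂ + cos φ₁ cos φ₂ cos Δλ = (-0.4586)(0.4399) + (0.8886)(0.8980)(0.9952) = 0.59242,
so c = arccos(0.59242) = 0.93674 rad.
Distance = R·c = 6371 × 0.9367 ≈ 5968 km.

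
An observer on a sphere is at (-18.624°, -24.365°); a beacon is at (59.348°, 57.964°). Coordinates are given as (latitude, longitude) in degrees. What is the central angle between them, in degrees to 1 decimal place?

102.1°

With latitudes φ₁ = -18.624°, φ₂ = 59.348° and longitude difference Δλ = 82.329°:
Haversine: a = sin²(Δφ/2) + cos φ₁ cos φ₂ sin²(Δλ/2) = 0.3958 + (0.9476)(0.5098)(0.4333) = 0.60512.
Central angle c = 2·arcsin(√a) = 1.78262 rad.
So the angular separation is 102.1°.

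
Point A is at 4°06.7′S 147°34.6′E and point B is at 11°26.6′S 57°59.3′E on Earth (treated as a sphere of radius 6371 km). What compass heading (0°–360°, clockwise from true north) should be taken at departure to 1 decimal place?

258.6°

Δλ = -89.588° = -1.5636 rad.
y = sin Δλ · cos φ₂ = (-1.0000)(0.9801) = -0.9801
x = cos φ₁ sin φ₂ − sin φ₁ cos φ₂ cos Δλ = (0.9974)(-0.1984) − (-0.0717)(0.9801)(0.0072) = -0.1974
θ = atan2(y, x) = -101.39°; adding 360° gives 258.6°.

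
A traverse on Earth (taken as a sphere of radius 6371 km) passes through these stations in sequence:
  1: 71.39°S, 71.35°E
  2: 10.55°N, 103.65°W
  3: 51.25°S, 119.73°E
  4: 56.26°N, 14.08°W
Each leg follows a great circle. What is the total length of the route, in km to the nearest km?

44257 km

Leg 1→2: central angle 2.0784 rad, distance 13241.3 km.
Leg 2→3: central angle 2.2019 rad, distance 14028.3 km.
Leg 3→4: central angle 2.6664 rad, distance 16987.5 km.
Total: 13241.3 + 14028.3 + 16987.5 ≈ 44257 km.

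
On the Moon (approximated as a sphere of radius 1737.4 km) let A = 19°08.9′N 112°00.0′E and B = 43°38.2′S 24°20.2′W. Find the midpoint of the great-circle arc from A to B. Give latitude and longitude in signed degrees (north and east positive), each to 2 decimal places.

Central angle δ = 2.3760 rad. Interpolating on the sphere with fraction f = 0.5:
P = [sin((1−f)δ)·A + sin(fδ)·B] / sin δ = 1.3386·A + 1.3386·B in Cartesian coordinates,
giving P = (0.4090, 0.7732, -0.4847), i.e. latitude -28.99°, longitude 62.12°.

-28.99°, 62.12°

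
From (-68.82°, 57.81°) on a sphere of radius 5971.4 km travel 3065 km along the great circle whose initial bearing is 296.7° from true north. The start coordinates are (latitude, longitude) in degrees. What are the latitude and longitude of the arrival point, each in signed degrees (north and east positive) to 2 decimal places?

-47.10°, 17.68°

Angular distance δ = d/R = 3065/5971.4 = 0.51328 rad; initial bearing θ = 5.1784 rad.
sin φ₂ = sin φ₁ cos δ + cos φ₁ sin δ cos θ = (-0.9324)(0.8711) + (0.3613)(0.4910)(0.4493) = -0.7326, so φ₂ = -47.10°.
Δλ = atan2(sin θ sin δ cos φ₁, cos δ − sin φ₁ sin φ₂) = atan2(-0.1585, 0.1880) = -40.126°.
λ₂ = 57.810° − 40.126° = 17.68°.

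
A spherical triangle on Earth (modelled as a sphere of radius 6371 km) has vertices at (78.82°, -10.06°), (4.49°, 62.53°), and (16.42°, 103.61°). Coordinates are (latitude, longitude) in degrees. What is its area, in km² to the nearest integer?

Side lengths (central angles): a = 0.7333, b = 1.3667, c = 1.4358 rad; semiperimeter s = 1.7679.
By l'Huilier's theorem, tan(E/4) = √[tan(s/2) tan((s−a)/2) tan((s−b)/2) tan((s−c)/2)], giving spherical excess E = 0.6103 rad.
Area = E·R² = 0.6103 × (6371)² ≈ 24772008 km².

24772008 km²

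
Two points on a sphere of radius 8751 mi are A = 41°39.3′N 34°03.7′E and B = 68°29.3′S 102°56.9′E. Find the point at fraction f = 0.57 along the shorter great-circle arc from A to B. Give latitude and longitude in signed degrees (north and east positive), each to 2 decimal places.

The central angle between A and B is δ = 2.1172 rad.
With f = 0.57, the slerp weights are sin((1−f)δ)/sin δ = 0.9244 and sin(fδ)/sin δ = 1.0938.
Weighted sum of the unit vectors: (0.9244)·(0.6190,0.4185,0.6646) + (1.0938)·(-0.0822,0.3574,-0.9303) = (0.4823, 0.7777, -0.4032).
Converting back: φ = atan2(z, √(x²+y²)) = -23.78°, λ = atan2(y, x) = 58.19°.

-23.78°, 58.19°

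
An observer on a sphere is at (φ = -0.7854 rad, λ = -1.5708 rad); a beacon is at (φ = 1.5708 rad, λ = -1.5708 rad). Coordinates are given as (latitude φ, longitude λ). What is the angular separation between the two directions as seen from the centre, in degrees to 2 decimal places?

In radians: φ₁ = -0.7854, φ₂ = 1.5708, Δλ = 0.000° = 0.0000 rad.
cos c = sin φ₁ sin φ₂ + cos φ₁ cos φ₂ cos Δλ = (-0.7071)(1.0000) + (0.7071)(-0.0000)(1.0000) = -0.70711,
so c = arccos(-0.70711) = 2.35620 rad.
So the angular separation is 135.00°.

135.00°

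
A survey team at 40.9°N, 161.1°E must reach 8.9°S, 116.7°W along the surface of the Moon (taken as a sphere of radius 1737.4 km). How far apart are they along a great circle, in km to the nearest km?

2729 km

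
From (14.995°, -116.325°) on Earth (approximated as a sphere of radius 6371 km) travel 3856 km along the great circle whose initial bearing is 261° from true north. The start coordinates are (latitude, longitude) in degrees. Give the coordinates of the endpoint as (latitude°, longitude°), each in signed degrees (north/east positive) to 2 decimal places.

Angular distance δ = d/R = 3856/6371 = 0.60524 rad; initial bearing θ = 4.5553 rad.
sin φ₂ = sin φ₁ cos δ + cos φ₁ sin δ cos θ = (0.2587)(0.8224) + (0.9659)(0.5690)(-0.1564) = 0.1268, so φ₂ = 7.28°.
Δλ = atan2(sin θ sin δ cos φ₁, cos δ − sin φ₁ sin φ₂) = atan2(-0.5428, 0.7896) = -34.509°.
λ₂ = -116.325° − 34.509° = -150.83°.

7.28°, -150.83°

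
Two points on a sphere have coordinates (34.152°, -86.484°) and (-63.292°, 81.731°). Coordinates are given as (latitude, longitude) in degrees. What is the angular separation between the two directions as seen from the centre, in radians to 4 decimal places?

2.6171 rad

In radians: φ₁ = 0.5961, φ₂ = -1.1047, Δλ = 168.215° = 2.9359 rad.
Haversine: a = sin²(Δφ/2) + cos φ₁ cos φ₂ sin²(Δλ/2) = 0.5648 + (0.8276)(0.4494)(0.9895) = 0.93280.
Central angle c = 2·arcsin(√a) = 2.61713 rad.
So the angular separation is 2.6171 rad.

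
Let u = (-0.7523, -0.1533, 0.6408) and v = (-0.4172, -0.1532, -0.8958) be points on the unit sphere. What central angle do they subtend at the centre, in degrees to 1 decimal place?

103.7°

u·v = -0.2367; |u| = 1.0000, |v| = 1.0000.
cos θ = (u·v)/(|u||v|) = -0.2367, so θ = 103.7°.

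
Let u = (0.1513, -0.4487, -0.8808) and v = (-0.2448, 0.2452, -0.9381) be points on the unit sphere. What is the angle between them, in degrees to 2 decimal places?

u·v = 0.6792; |u| = 1.0000, |v| = 1.0000.
cos θ = (u·v)/(|u||v|) = 0.6792, so θ = 47.22°.

47.22°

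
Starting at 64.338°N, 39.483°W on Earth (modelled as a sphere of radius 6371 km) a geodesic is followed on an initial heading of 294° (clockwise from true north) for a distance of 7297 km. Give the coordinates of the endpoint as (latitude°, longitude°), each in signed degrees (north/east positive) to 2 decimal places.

Angular distance δ = d/R = 7297/6371 = 1.14535 rad; initial bearing θ = 5.1313 rad.
sin φ₂ = sin φ₁ cos δ + cos φ₁ sin δ cos θ = (0.9014)(0.4127) + (0.4331)(0.9109)(0.4067) = 0.5325, so φ₂ = 32.17°.
Δλ = atan2(sin θ sin δ cos φ₁, cos δ − sin φ₁ sin φ₂) = atan2(-0.3604, -0.0672) = -100.565°.
λ₂ = -39.483° − 100.565° = -140.05°.

32.17°, -140.05°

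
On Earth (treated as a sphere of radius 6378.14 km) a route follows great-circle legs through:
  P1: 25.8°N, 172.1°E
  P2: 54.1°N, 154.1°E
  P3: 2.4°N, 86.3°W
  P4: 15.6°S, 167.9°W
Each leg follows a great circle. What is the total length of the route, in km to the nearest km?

Leg P1→P2: central angle 0.5459 rad, distance 3482.1 km.
Leg P2→P3: central angle 1.8291 rad, distance 11666.4 km.
Leg P3→P4: central angle 1.4411 rad, distance 9191.6 km.
Total: 3482.1 + 11666.4 + 9191.6 ≈ 24340 km.

24340 km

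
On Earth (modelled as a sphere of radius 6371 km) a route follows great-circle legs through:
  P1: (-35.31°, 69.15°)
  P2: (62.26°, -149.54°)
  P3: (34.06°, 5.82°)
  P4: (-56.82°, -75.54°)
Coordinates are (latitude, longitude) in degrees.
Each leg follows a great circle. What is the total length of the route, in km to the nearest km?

Leg P1→P2: central angle 2.5116 rad, distance 16001.5 km.
Leg P2→P3: central angle 1.4251 rad, distance 9079.2 km.
Leg P3→P4: central angle 1.9830 rad, distance 12633.7 km.
Total: 16001.5 + 9079.2 + 12633.7 ≈ 37715 km.

37715 km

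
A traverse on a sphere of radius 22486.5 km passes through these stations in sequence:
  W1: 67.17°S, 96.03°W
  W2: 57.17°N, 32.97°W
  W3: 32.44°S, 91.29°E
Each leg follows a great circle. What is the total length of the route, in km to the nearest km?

105131 km

Leg W1→W2: central angle 2.3174 rad, distance 52110.3 km.
Leg W2→W3: central angle 2.3579 rad, distance 53021.1 km.
Total: 52110.3 + 53021.1 ≈ 105131 km.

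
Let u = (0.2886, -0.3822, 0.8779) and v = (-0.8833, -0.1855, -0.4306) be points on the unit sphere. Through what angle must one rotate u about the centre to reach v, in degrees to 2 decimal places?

124.20°

u·v = -0.5620; |u| = 1.0000, |v| = 1.0000.
cos θ = (u·v)/(|u||v|) = -0.5620, so θ = 124.20°.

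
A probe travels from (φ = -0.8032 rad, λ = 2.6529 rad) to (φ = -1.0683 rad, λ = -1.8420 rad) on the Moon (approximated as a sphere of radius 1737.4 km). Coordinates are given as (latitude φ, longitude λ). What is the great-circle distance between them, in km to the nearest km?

With latitudes φ₁ = -46.020°, φ₂ = -61.209° and longitude difference Δλ = 102.461°:
cos c = sin φ₁ sin φ₂ + cos φ₁ cos φ₂ cos Δλ = (-0.7196)(-0.8764) + (0.6944)(0.4816)(-0.2158) = 0.55847,
so c = arccos(0.55847) = 0.97826 rad.
Distance = R·c = 1737.4 × 0.9783 ≈ 1700 km.

1700 km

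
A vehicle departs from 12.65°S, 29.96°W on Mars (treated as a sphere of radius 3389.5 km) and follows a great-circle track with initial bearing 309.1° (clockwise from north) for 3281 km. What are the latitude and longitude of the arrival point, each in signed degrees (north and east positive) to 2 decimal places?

Angular distance δ = d/R = 3281/3389.5 = 0.96799 rad; initial bearing θ = 5.3948 rad.
sin φ₂ = sin φ₁ cos δ + cos φ₁ sin δ cos θ = (-0.2190)(0.5670) + (0.9757)(0.8237)(0.6307) = 0.3827, so φ₂ = 22.50°.
Δλ = atan2(sin θ sin δ cos φ₁, cos δ − sin φ₁ sin φ₂) = atan2(-0.6237, 0.6508) = -43.785°.
λ₂ = -29.960° − 43.785° = -73.75°.

22.50°, -73.75°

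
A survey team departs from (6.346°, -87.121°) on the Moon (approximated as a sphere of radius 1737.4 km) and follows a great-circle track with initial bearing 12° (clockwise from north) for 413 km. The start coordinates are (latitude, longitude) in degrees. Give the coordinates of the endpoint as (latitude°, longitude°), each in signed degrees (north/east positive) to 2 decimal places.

19.65°, -84.14°

Angular distance δ = d/R = 413/1737.4 = 0.23771 rad; initial bearing θ = 0.2094 rad.
sin φ₂ = sin φ₁ cos δ + cos φ₁ sin δ cos θ = (0.1105)(0.9719) + (0.9939)(0.2355)(0.9781) = 0.3363, so φ₂ = 19.65°.
Δλ = atan2(sin θ sin δ cos φ₁, cos δ − sin φ₁ sin φ₂) = atan2(0.0487, 0.9347) = 2.980°.
λ₂ = -87.121° + 2.980° = -84.14°.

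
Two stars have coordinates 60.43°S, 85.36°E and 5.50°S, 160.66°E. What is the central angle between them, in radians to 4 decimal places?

1.3613 rad

With latitudes φ₁ = -60.430°, φ₂ = -5.500° and longitude difference Δλ = 75.300°:
Haversine: a = sin²(Δφ/2) + cos φ₁ cos φ₂ sin²(Δλ/2) = 0.2127 + (0.4935)(0.9954)(0.3731) = 0.39599.
Central angle c = 2·arcsin(√a) = 1.36125 rad.
So the angular separation is 1.3613 rad.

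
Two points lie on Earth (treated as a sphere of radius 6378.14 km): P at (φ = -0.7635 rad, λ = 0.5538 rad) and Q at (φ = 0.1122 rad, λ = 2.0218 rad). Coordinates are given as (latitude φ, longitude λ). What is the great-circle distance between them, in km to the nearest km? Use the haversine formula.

With latitudes φ₁ = -43.745°, φ₂ = 6.429° and longitude difference Δλ = 84.110°:
Haversine: a = sin²(Δφ/2) + cos φ₁ cos φ₂ sin²(Δλ/2) = 0.1798 + (0.7224)(0.9937)(0.4487) = 0.50188.
Central angle c = 2·arcsin(√a) = 1.57455 rad.
Distance = R·c = 6378.14 × 1.5745 ≈ 10043 km.

10043 km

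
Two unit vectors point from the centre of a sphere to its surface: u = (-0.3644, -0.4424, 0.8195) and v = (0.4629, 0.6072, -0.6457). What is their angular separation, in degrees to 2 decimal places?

u·v = -0.9665; |u| = 1.0000, |v| = 0.9999.
cos θ = (u·v)/(|u||v|) = -0.9665, so θ = 165.12°.

165.12°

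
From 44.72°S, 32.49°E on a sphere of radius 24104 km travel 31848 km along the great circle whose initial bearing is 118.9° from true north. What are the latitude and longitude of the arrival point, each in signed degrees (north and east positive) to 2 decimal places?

-30.43°, 132.78°

Angular distance δ = d/R = 31848/24104 = 1.32127 rad; initial bearing θ = 2.0752 rad.
sin φ₂ = sin φ₁ cos δ + cos φ₁ sin δ cos θ = (-0.7036)(0.2469) + (0.7106)(0.9690)(-0.4833) = -0.5065, so φ₂ = -30.43°.
Δλ = atan2(sin θ sin δ cos φ₁, cos δ − sin φ₁ sin φ₂) = atan2(0.6028, -0.1095) = 100.293°.
λ₂ = 32.490° + 100.293° = 132.78°.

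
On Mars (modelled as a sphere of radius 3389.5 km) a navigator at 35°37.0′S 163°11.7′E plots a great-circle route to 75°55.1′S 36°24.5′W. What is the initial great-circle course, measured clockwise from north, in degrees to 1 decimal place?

174.9°

Δλ = 160.397° = 2.7994 rad.
y = sin Δλ · cos φ₂ = (0.3355)(0.2433) = 0.0816
x = cos φ₁ sin φ₂ − sin φ₁ cos φ₂ cos Δλ = (0.8129)(-0.9699) − (-0.5824)(0.2433)(-0.9420) = -0.9220
θ = atan2(y, x) = 174.94°, so the bearing is 174.9°.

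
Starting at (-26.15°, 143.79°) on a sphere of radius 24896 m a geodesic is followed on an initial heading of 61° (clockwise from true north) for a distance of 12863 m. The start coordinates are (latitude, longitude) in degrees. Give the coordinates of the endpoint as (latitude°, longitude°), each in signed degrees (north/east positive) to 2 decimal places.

-9.68°, 169.79°

Angular distance δ = d/R = 12863/24896 = 0.51667 rad; initial bearing θ = 1.0647 rad.
sin φ₂ = sin φ₁ cos δ + cos φ₁ sin δ cos θ = (-0.4407)(0.8695) + (0.8976)(0.4940)(0.4848) = -0.1682, so φ₂ = -9.68°.
Δλ = atan2(sin θ sin δ cos φ₁, cos δ − sin φ₁ sin φ₂) = atan2(0.3878, 0.7953) = 25.995°.
λ₂ = 143.790° + 25.995° = 169.79°.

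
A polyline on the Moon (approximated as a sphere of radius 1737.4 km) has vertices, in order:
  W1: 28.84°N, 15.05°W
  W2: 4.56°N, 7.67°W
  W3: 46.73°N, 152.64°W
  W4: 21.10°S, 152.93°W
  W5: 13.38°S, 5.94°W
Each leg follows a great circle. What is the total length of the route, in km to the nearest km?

10488 km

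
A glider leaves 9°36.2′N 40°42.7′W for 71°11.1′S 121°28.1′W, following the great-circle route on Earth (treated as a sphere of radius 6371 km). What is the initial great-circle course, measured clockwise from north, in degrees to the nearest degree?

199°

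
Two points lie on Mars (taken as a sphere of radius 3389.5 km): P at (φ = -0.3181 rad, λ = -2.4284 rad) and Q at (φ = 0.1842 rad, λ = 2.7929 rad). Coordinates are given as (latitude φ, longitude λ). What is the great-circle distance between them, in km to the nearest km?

3938 km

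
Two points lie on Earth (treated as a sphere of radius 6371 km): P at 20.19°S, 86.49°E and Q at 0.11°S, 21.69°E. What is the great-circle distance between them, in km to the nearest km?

Let φ₁ = -0.3524 rad, φ₂ = -0.0019 rad, and Δλ = -1.1310 rad.
cos c = sin φ₁ sin φ₂ + cos φ₁ cos φ₂ cos Δλ = (-0.3451)(-0.0019) + (0.9386)(1.0000)(0.4258) = 0.40028,
so c = arccos(0.40028) = 1.15898 rad.
Distance = R·c = 6371 × 1.1590 ≈ 7384 km.

7384 km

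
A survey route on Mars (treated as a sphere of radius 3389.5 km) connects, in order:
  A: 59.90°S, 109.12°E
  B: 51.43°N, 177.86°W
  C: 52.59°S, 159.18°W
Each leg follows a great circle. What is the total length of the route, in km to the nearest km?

13666 km

Leg A→B: central angle 2.1958 rad, distance 7442.7 km.
Leg B→C: central angle 1.8361 rad, distance 6223.5 km.
Total: 7442.7 + 6223.5 ≈ 13666 km.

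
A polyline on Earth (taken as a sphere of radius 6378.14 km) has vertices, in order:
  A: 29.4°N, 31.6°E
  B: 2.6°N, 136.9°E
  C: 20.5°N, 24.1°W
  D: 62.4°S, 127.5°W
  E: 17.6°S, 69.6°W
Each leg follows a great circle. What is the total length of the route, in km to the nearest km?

47465 km

Leg A→B: central angle 1.7797 rad, distance 11351.2 km.
Leg B→C: central angle 2.6237 rad, distance 16734.0 km.
Leg C→D: central angle 1.9943 rad, distance 12719.7 km.
Leg D→E: central angle 1.0442 rad, distance 6659.8 km.
Total: 11351.2 + 16734.0 + 12719.7 + 6659.8 ≈ 47465 km.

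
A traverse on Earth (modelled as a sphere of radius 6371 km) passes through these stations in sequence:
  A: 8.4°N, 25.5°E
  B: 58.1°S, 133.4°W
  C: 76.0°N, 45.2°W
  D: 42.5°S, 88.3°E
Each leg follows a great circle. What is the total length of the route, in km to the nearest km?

46021 km

Leg A→B: central angle 2.2291 rad, distance 14201.3 km.
Leg B→C: central angle 2.5317 rad, distance 16129.8 km.
Leg C→D: central angle 2.4627 rad, distance 15690.2 km.
Total: 14201.3 + 16129.8 + 15690.2 ≈ 46021 km.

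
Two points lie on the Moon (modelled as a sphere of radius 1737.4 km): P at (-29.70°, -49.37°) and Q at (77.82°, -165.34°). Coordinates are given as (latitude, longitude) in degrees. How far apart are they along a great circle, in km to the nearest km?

3771 km

With latitudes φ₁ = -29.700°, φ₂ = 77.820° and longitude difference Δλ = -115.970°:
cos c = sin φ₁ sin φ₂ + cos φ₁ cos φ₂ cos Δλ = (-0.4955)(0.9775) + (0.8686)(0.2110)(-0.4379) = -0.56456,
so c = arccos(-0.56456) = 2.17069 rad.
Distance = R·c = 1737.4 × 2.1707 ≈ 3771 km.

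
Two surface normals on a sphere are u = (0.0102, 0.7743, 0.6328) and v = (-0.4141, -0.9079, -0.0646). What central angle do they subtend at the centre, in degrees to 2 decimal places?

138.42°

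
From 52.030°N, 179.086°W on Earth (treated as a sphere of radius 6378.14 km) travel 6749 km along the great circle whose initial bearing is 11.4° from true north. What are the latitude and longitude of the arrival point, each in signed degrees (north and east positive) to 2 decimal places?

65.82°, -23.95°

Angular distance δ = d/R = 6749/6378.14 = 1.05815 rad; initial bearing θ = 0.1990 rad.
sin φ₂ = sin φ₁ cos δ + cos φ₁ sin δ cos θ = (0.7883)(0.4905) + (0.6152)(0.8714)(0.9803) = 0.9122, so φ₂ = 65.82°.
Δλ = atan2(sin θ sin δ cos φ₁, cos δ − sin φ₁ sin φ₂) = atan2(0.1060, -0.2287) = 155.135°.
λ₂ = -179.086° + 155.135° = -23.95°.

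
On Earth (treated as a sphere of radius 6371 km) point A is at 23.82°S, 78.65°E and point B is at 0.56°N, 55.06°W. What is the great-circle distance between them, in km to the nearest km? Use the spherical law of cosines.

Let φ₁ = -0.4157 rad, φ₂ = 0.0098 rad, and Δλ = -2.3337 rad.
cos c = sin φ₁ sin φ₂ + cos φ₁ cos φ₂ cos Δλ = (-0.4039)(0.0098) + (0.9148)(1.0000)(-0.6910) = -0.63606,
so c = arccos(-0.63606) = 2.26018 rad.
Distance = R·c = 6371 × 2.2602 ≈ 14400 km.

14400 km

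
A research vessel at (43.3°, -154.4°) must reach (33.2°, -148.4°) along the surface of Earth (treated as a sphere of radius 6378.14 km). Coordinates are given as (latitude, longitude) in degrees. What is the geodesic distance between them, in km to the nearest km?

In radians: φ₁ = 0.7557, φ₂ = 0.5794, Δλ = 6.000° = 0.1047 rad.
cos c = sin φ₁ sin φ₂ + cos φ₁ cos φ₂ cos Δλ = (0.6858)(0.5476) + (0.7278)(0.8368)(0.9945) = 0.98117,
so c = arccos(0.98117) = 0.19438 rad.
Distance = R·c = 6378.14 × 0.1944 ≈ 1240 km.

1240 km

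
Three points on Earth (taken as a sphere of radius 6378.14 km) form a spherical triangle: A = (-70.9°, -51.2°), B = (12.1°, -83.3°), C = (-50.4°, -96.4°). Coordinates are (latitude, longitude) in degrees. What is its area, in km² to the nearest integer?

Side lengths (central angles): a = 1.1090, b = 0.5052, c = 1.4978 rad; semiperimeter s = 1.5560.
By l'Huilier's theorem, tan(E/4) = √[tan(s/2) tan((s−a)/2) tan((s−b)/2) tan((s−c)/2)], giving spherical excess E = 0.2457 rad.
Area = E·R² = 0.2457 × (6378.14)² ≈ 9994462 km².

9994462 km²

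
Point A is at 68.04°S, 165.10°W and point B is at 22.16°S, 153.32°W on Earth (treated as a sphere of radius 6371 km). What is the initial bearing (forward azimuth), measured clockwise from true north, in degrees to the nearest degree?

With φ₁ = -1.1875, φ₂ = -0.3868, Δλ = 0.2056 rad, the forward-azimuth formula gives
θ = atan2( sin Δλ cos φ₂ , cos φ₁ sin φ₂ − sin φ₁ cos φ₂ cos Δλ ) = atan2(0.1891, 0.6998) = 15.12°.
So the initial bearing is 15°.

15°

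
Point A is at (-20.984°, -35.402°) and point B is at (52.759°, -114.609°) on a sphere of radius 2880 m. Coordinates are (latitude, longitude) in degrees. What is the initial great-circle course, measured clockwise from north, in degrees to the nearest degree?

With φ₁ = -0.3662, φ₂ = 0.9208, Δλ = -1.3824 rad, the forward-azimuth formula gives
θ = atan2( sin Δλ cos φ₂ , cos φ₁ sin φ₂ − sin φ₁ cos φ₂ cos Δλ ) = atan2(-0.5945, 0.7839) = -37.18°.
Adding 360° brings this into [0°, 360°): 323°.

323°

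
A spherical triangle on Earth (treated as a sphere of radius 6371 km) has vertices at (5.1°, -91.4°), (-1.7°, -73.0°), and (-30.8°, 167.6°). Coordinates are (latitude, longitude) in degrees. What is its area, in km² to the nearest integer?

15253709 km²

Side lengths (central angles): a = 1.9892, b = 1.7811, c = 0.3421 rad; semiperimeter s = 2.0562.
By l'Huilier's theorem, tan(E/4) = √[tan(s/2) tan((s−a)/2) tan((s−b)/2) tan((s−c)/2)], giving spherical excess E = 0.3758 rad.
Area = E·R² = 0.3758 × (6371)² ≈ 15253709 km².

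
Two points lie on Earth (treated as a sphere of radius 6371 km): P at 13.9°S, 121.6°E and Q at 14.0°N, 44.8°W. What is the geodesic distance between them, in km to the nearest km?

Let φ₁ = -0.2426 rad, φ₂ = 0.2443 rad, and Δλ = -2.9042 rad.
cos c = sin φ₁ sin φ₂ + cos φ₁ cos φ₂ cos Δλ = (-0.2402)(0.2419) + (0.9707)(0.9703)(-0.9720) = -0.97359,
so c = arccos(-0.97359) = 2.91125 rad.
Distance = R·c = 6371 × 2.9113 ≈ 18548 km.

18548 km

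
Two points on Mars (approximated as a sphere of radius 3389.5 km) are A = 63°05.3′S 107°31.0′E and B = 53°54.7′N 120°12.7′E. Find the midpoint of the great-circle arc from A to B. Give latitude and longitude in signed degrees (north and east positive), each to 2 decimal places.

Central angle δ = 2.0494 rad. Interpolating on the sphere with fraction f = 0.5:
P = [sin((1−f)δ)·A + sin(fδ)·B] / sin δ = 0.9627·A + 0.9627·B in Cartesian coordinates,
giving P = (-0.4165, 0.9056, -0.0805), i.e. latitude -4.62°, longitude 114.70°.

-4.62°, 114.70°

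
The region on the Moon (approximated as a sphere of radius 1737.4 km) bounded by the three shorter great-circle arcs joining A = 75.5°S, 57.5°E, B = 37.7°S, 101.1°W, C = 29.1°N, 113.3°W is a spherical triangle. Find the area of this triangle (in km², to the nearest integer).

Side lengths (central angles): a = 1.1828, b = 2.3279, c = 1.1510 rad; semiperimeter s = 2.3308.
By l'Huilier's theorem, tan(E/4) = √[tan(s/2) tan((s−a)/2) tan((s−b)/2) tan((s−c)/2)], giving spherical excess E = 0.1542 rad.
Area = E·R² = 0.1542 × (1737.4)² ≈ 465409 km².

465409 km²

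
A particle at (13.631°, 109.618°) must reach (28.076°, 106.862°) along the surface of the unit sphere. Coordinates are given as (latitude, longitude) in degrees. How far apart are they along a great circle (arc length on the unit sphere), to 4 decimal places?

0.2561

With latitudes φ₁ = 13.631°, φ₂ = 28.076° and longitude difference Δλ = -2.756°:
cos c = sin φ₁ sin φ₂ + cos φ₁ cos φ₂ cos Δλ = (0.2357)(0.4706) + (0.9718)(0.8823)(0.9988) = 0.96740,
so c = arccos(0.96740) = 0.25606 rad.
On the unit sphere the arc length equals the central angle: 0.2561.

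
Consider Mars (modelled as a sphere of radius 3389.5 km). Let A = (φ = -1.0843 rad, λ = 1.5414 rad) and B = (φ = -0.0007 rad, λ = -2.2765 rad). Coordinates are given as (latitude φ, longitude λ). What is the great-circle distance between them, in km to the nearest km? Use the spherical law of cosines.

6587 km

With latitudes φ₁ = -62.126°, φ₂ = -0.040° and longitude difference Δλ = 141.250°:
cos c = sin φ₁ sin φ₂ + cos φ₁ cos φ₂ cos Δλ = (-0.8840)(-0.0007) + (0.4675)(1.0000)(-0.7799) = -0.36400,
so c = arccos(-0.36400) = 1.94336 rad.
Distance = R·c = 3389.5 × 1.9434 ≈ 6587 km.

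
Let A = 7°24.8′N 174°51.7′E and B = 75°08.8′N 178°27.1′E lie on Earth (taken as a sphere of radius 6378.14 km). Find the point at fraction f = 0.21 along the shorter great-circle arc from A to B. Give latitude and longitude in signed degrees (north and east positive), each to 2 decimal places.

21.64°, 175.12°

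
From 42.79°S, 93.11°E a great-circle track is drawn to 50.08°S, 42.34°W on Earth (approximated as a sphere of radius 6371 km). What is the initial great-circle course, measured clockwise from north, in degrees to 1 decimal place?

Δλ = -135.450° = -2.3640 rad.
y = sin Δλ · cos φ₂ = (-0.7015)(0.6417) = -0.4502
x = cos φ₁ sin φ₂ − sin φ₁ cos φ₂ cos Δλ = (0.7338)(-0.7669) − (-0.6793)(0.6417)(-0.7126) = -0.8735
θ = atan2(y, x) = -152.73°; adding 360° gives 207.3°.

207.3°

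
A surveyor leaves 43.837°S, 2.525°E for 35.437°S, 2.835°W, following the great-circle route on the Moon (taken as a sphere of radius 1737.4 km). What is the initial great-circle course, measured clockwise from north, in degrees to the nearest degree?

Δλ = -5.360° = -0.0935 rad.
y = sin Δλ · cos φ₂ = (-0.0934)(0.8148) = -0.0761
x = cos φ₁ sin φ₂ − sin φ₁ cos φ₂ cos Δλ = (0.7213)(-0.5798) − (-0.6926)(0.8148)(0.9956) = 0.1436
θ = atan2(y, x) = -27.92°; adding 360° gives 332°.

332°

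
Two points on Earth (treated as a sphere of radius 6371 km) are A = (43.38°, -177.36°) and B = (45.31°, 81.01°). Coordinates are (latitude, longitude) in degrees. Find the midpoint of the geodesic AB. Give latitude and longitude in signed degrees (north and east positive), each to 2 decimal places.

57.11°, 132.98°

Central angle δ = 1.1753 rad. Interpolating on the sphere with fraction f = 0.5:
P = [sin((1−f)δ)·A + sin(fδ)·B] / sin δ = 0.6008·A + 0.6008·B in Cartesian coordinates,
giving P = (-0.3702, 0.3972, 0.8398), i.e. latitude 57.11°, longitude 132.98°.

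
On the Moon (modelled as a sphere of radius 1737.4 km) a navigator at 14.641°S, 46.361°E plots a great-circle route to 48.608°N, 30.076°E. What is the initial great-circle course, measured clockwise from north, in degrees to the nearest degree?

348°

With φ₁ = -0.2555, φ₂ = 0.8484, Δλ = -0.2842 rad, the forward-azimuth formula gives
θ = atan2( sin Δλ cos φ₂ , cos φ₁ sin φ₂ − sin φ₁ cos φ₂ cos Δλ ) = atan2(-0.1854, 0.8863) = -11.82°.
Adding 360° brings this into [0°, 360°): 348°.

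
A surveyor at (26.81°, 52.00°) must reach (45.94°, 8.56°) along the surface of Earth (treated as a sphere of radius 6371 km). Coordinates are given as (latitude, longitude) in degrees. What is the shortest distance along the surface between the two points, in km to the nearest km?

4361 km

Let φ₁ = 0.4679 rad, φ₂ = 0.8018 rad, and Δλ = -0.7582 rad.
Haversine: a = sin²(Δφ/2) + cos φ₁ cos φ₂ sin²(Δλ/2) = 0.0276 + (0.8925)(0.6954)(0.1370) = 0.11261.
Central angle c = 2·arcsin(√a) = 0.68444 rad.
Distance = R·c = 6371 × 0.6844 ≈ 4361 km.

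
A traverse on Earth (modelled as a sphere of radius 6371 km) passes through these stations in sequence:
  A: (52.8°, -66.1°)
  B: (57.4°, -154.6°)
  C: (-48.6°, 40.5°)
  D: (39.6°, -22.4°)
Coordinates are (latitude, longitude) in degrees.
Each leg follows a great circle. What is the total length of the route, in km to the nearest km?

35453 km

Leg A→B: central angle 0.8236 rad, distance 5247.3 km.
Leg B→C: central angle 2.9217 rad, distance 18614.3 km.
Leg C→D: central angle 1.8194 rad, distance 11591.2 km.
Total: 5247.3 + 18614.3 + 11591.2 ≈ 35453 km.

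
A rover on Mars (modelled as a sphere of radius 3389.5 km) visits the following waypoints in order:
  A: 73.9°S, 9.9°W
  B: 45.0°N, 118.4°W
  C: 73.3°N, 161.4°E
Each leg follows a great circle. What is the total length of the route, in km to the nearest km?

Leg A→B: central angle 2.4062 rad, distance 8155.9 km.
Leg B→C: central angle 0.7786 rad, distance 2639.2 km.
Total: 8155.9 + 2639.2 ≈ 10795 km.

10795 km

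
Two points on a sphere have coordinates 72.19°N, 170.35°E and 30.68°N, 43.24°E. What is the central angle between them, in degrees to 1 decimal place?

With latitudes φ₁ = 72.190°, φ₂ = 30.680° and longitude difference Δλ = -127.110°:
Haversine: a = sin²(Δφ/2) + cos φ₁ cos φ₂ sin²(Δλ/2) = 0.1256 + (0.3059)(0.8600)(0.8017) = 0.33646.
Central angle c = 2·arcsin(√a) = 1.23759 rad.
So the angular separation is 70.9°.

70.9°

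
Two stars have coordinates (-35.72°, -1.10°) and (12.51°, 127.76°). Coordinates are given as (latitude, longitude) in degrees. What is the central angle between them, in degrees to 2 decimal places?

128.59°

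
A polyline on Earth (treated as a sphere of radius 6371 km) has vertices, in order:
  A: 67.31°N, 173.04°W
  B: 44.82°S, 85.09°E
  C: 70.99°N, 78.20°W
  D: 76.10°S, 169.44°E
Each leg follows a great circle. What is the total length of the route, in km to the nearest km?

49916 km

Leg A→B: central angle 2.3555 rad, distance 15006.8 km.
Leg B→C: central angle 2.6632 rad, distance 16967.2 km.
Leg C→D: central angle 2.8163 rad, distance 17942.4 km.
Total: 15006.8 + 16967.2 + 17942.4 ≈ 49916 km.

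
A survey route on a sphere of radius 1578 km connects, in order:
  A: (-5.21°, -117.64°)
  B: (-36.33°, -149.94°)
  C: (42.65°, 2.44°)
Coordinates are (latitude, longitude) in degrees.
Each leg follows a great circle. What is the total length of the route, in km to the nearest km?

Leg A→B: central angle 0.7496 rad, distance 1182.9 km.
Leg B→C: central angle 2.7555 rad, distance 4348.2 km.
Total: 1182.9 + 4348.2 ≈ 5531 km.

5531 km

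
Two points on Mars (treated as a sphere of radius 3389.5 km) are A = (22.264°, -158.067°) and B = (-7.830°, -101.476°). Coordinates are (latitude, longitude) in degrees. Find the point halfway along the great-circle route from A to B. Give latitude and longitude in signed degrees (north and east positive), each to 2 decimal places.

8.18°, -128.72°

The central angle between A and B is δ = 1.1004 rad.
With f = 0.5, the slerp weights are sin((1−f)δ)/sin δ = 0.5866 and sin(fδ)/sin δ = 0.5866.
Weighted sum of the unit vectors: (0.5866)·(-0.8585,-0.3457,0.3789) + (0.5866)·(-0.1971,-0.9709,-0.1362) = (-0.6192, -0.7723, 0.1423).
Converting back: φ = atan2(z, √(x²+y²)) = 8.18°, λ = atan2(y, x) = -128.72°.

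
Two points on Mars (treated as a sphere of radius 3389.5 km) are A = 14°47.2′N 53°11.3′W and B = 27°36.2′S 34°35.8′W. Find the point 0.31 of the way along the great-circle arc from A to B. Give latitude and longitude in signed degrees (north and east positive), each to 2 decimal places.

Central angle δ = 0.8040 rad. Interpolating on the sphere with fraction f = 0.31:
P = [sin((1−f)δ)·A + sin(fδ)·B] / sin δ = 0.7314·A + 0.3425·B in Cartesian coordinates,
giving P = (0.6736, -0.7386, 0.0280), i.e. latitude 1.60°, longitude -47.63°.

1.60°, -47.63°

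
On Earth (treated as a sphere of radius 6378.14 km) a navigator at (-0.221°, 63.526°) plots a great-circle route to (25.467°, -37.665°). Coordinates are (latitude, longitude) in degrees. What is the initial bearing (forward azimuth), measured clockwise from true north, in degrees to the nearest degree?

Δλ = -101.191° = -1.7661 rad.
y = sin Δλ · cos φ₂ = (-0.9810)(0.9028) = -0.8857
x = cos φ₁ sin φ₂ − sin φ₁ cos φ₂ cos Δλ = (1.0000)(0.4300) − (-0.0039)(0.9028)(-0.1941) = 0.4293
θ = atan2(y, x) = -64.14°; adding 360° gives 296°.

296°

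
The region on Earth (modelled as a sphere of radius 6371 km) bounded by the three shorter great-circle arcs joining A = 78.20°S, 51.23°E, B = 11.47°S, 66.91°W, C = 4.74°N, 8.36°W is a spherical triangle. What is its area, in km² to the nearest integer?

Side lengths (central angles): a = 1.0551, b = 1.5485, c = 1.4705 rad; semiperimeter s = 2.0371.
By l'Huilier's theorem, tan(E/4) = √[tan(s/2) tan((s−a)/2) tan((s−b)/2) tan((s−c)/2)], giving spherical excess E = 0.9833 rad.
Area = E·R² = 0.9833 × (6371)² ≈ 39911782 km².

39911782 km²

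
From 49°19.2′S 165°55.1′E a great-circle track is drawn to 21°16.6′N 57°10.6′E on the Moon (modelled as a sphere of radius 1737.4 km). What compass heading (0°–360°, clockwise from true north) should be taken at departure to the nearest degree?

271°

With φ₁ = -0.8608, φ₂ = 0.3713, Δλ = -1.8979 rad, the forward-azimuth formula gives
θ = atan2( sin Δλ cos φ₂ , cos φ₁ sin φ₂ − sin φ₁ cos φ₂ cos Δλ ) = atan2(-0.8824, 0.0095) = -89.38°.
Adding 360° brings this into [0°, 360°): 271°.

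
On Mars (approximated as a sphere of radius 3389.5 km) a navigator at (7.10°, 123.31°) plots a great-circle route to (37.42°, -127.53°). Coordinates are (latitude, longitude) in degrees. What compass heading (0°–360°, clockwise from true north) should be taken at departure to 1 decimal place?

Δλ = 109.160° = 1.9052 rad.
y = sin Δλ · cos φ₂ = (0.9446)(0.7942) = 0.7502
x = cos φ₁ sin φ₂ − sin φ₁ cos φ₂ cos Δλ = (0.9923)(0.6077) − (0.1236)(0.7942)(-0.3282) = 0.6352
θ = atan2(y, x) = 49.74°, so the bearing is 49.7°.

49.7°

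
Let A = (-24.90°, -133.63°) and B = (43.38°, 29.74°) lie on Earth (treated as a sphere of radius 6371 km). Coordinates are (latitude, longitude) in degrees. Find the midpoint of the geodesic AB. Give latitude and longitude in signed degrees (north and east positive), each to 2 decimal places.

Central angle δ = 2.7411 rad. Interpolating on the sphere with fraction f = 0.5:
P = [sin((1−f)δ)·A + sin(fδ)·B] / sin δ = 2.5135·A + 2.5135·B in Cartesian coordinates,
giving P = (0.0131, -0.7440, 0.6681), i.e. latitude 41.92°, longitude -88.99°.

41.92°, -88.99°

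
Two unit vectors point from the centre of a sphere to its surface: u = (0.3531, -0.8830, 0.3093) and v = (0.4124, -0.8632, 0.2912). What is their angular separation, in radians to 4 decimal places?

u·v = 0.9979; |u| = 1.0000, |v| = 1.0000.
cos θ = (u·v)/(|u||v|) = 0.9979, so θ = 0.0651 rad.

0.0651 rad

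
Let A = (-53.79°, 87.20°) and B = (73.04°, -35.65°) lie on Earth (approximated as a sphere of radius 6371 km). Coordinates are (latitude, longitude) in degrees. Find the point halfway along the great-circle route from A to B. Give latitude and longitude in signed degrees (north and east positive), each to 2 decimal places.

Central angle δ = 2.6164 rad. Interpolating on the sphere with fraction f = 0.5:
P = [sin((1−f)δ)·A + sin(fδ)·B] / sin δ = 1.9262·A + 1.9262·B in Cartesian coordinates,
giving P = (0.5122, 0.8091, 0.2883), i.e. latitude 16.75°, longitude 57.66°.

16.75°, 57.66°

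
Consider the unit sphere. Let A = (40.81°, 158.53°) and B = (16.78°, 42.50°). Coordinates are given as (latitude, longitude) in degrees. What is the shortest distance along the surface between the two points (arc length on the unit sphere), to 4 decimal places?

1.7005

Let φ₁ = 0.7123 rad, φ₂ = 0.2929 rad, and Δλ = -2.0251 rad.
cos c = sin φ₁ sin φ₂ + cos φ₁ cos φ₂ cos Δλ = (0.6536)(0.2887) + (0.7569)(0.9574)(-0.4388) = -0.12933,
so c = arccos(-0.12933) = 1.70049 rad.
On the unit sphere the arc length equals the central angle: 1.7005.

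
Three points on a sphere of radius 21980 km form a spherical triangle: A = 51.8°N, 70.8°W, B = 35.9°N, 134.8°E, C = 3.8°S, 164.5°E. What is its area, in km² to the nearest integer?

443148195 km²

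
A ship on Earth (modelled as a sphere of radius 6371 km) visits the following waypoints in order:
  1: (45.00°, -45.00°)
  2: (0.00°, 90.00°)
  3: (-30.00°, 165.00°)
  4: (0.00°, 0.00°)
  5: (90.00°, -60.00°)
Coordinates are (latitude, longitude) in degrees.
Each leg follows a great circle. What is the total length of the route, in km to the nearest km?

Leg 1→2: central angle 2.0944 rad, distance 13343.4 km.
Leg 2→3: central angle 1.3447 rad, distance 8567.3 km.
Leg 3→4: central angle 2.5617 rad, distance 16320.5 km.
Leg 4→5: central angle 1.5708 rad, distance 10007.5 km.
Total: 13343.4 + 8567.3 + 16320.5 + 10007.5 ≈ 48239 km.

48239 km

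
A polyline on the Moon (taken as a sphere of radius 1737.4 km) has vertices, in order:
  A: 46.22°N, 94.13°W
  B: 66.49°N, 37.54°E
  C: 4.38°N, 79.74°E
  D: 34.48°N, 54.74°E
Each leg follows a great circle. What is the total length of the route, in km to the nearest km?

Leg A→B: central angle 1.0718 rad, distance 1862.1 km.
Leg B→C: central angle 1.1975 rad, distance 2080.5 km.
Leg C→D: central angle 0.6630 rad, distance 1151.9 km.
Total: 1862.1 + 2080.5 + 1151.9 ≈ 5095 km.

5095 km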